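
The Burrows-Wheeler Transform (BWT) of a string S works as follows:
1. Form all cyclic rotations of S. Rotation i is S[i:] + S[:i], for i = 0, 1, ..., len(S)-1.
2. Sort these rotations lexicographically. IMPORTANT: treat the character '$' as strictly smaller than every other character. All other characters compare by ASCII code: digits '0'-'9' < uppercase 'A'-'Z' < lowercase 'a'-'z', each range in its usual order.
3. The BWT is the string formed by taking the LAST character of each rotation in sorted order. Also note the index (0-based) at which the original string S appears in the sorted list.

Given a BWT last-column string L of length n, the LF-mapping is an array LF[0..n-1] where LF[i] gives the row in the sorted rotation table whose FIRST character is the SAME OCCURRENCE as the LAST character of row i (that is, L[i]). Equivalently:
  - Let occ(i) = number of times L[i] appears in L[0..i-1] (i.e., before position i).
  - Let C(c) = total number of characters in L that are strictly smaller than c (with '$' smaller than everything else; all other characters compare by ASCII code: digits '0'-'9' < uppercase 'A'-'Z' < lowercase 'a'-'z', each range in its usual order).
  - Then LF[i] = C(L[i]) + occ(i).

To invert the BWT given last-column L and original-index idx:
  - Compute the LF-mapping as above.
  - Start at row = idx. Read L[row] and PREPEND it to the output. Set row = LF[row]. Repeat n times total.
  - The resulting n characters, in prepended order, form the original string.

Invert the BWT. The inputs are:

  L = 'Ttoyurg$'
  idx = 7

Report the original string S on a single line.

Answer: yogurtT$

Derivation:
LF mapping: 1 5 3 7 6 4 2 0
Walk LF starting at row 7, prepending L[row]:
  step 1: row=7, L[7]='$', prepend. Next row=LF[7]=0
  step 2: row=0, L[0]='T', prepend. Next row=LF[0]=1
  step 3: row=1, L[1]='t', prepend. Next row=LF[1]=5
  step 4: row=5, L[5]='r', prepend. Next row=LF[5]=4
  step 5: row=4, L[4]='u', prepend. Next row=LF[4]=6
  step 6: row=6, L[6]='g', prepend. Next row=LF[6]=2
  step 7: row=2, L[2]='o', prepend. Next row=LF[2]=3
  step 8: row=3, L[3]='y', prepend. Next row=LF[3]=7
Reversed output: yogurtT$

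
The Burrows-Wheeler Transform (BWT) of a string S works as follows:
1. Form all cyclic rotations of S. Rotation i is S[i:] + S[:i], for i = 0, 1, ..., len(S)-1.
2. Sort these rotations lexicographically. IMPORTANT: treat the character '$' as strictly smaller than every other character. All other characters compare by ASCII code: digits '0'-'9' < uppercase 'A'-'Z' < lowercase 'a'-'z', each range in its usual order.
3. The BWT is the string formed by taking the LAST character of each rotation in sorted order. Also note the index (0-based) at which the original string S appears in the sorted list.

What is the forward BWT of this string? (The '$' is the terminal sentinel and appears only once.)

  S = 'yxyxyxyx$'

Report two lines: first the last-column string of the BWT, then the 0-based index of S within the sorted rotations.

Answer: xyyyyxxx$
8

Derivation:
All 9 rotations (rotation i = S[i:]+S[:i]):
  rot[0] = yxyxyxyx$
  rot[1] = xyxyxyx$y
  rot[2] = yxyxyx$yx
  rot[3] = xyxyx$yxy
  rot[4] = yxyx$yxyx
  rot[5] = xyx$yxyxy
  rot[6] = yx$yxyxyx
  rot[7] = x$yxyxyxy
  rot[8] = $yxyxyxyx
Sorted (with $ < everything):
  sorted[0] = $yxyxyxyx  (last char: 'x')
  sorted[1] = x$yxyxyxy  (last char: 'y')
  sorted[2] = xyx$yxyxy  (last char: 'y')
  sorted[3] = xyxyx$yxy  (last char: 'y')
  sorted[4] = xyxyxyx$y  (last char: 'y')
  sorted[5] = yx$yxyxyx  (last char: 'x')
  sorted[6] = yxyx$yxyx  (last char: 'x')
  sorted[7] = yxyxyx$yx  (last char: 'x')
  sorted[8] = yxyxyxyx$  (last char: '$')
Last column: xyyyyxxx$
Original string S is at sorted index 8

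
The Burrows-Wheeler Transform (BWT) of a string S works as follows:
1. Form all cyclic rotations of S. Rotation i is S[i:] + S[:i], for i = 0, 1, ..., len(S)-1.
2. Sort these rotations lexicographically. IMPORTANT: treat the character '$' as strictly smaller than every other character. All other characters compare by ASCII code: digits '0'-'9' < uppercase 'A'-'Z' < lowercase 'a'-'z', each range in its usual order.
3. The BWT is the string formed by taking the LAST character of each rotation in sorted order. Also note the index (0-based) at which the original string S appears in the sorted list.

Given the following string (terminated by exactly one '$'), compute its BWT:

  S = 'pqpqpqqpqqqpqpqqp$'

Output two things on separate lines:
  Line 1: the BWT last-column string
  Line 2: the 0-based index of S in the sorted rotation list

All 18 rotations (rotation i = S[i:]+S[:i]):
  rot[0] = pqpqpqqpqqqpqpqqp$
  rot[1] = qpqpqqpqqqpqpqqp$p
  rot[2] = pqpqqpqqqpqpqqp$pq
  rot[3] = qpqqpqqqpqpqqp$pqp
  rot[4] = pqqpqqqpqpqqp$pqpq
  rot[5] = qqpqqqpqpqqp$pqpqp
  rot[6] = qpqqqpqpqqp$pqpqpq
  rot[7] = pqqqpqpqqp$pqpqpqq
  rot[8] = qqqpqpqqp$pqpqpqqp
  rot[9] = qqpqpqqp$pqpqpqqpq
  rot[10] = qpqpqqp$pqpqpqqpqq
  rot[11] = pqpqqp$pqpqpqqpqqq
  rot[12] = qpqqp$pqpqpqqpqqqp
  rot[13] = pqqp$pqpqpqqpqqqpq
  rot[14] = qqp$pqpqpqqpqqqpqp
  rot[15] = qp$pqpqpqqpqqqpqpq
  rot[16] = p$pqpqpqqpqqqpqpqq
  rot[17] = $pqpqpqqpqqqpqpqqp
Sorted (with $ < everything):
  sorted[0] = $pqpqpqqpqqqpqpqqp  (last char: 'p')
  sorted[1] = p$pqpqpqqpqqqpqpqq  (last char: 'q')
  sorted[2] = pqpqpqqpqqqpqpqqp$  (last char: '$')
  sorted[3] = pqpqqp$pqpqpqqpqqq  (last char: 'q')
  sorted[4] = pqpqqpqqqpqpqqp$pq  (last char: 'q')
  sorted[5] = pqqp$pqpqpqqpqqqpq  (last char: 'q')
  sorted[6] = pqqpqqqpqpqqp$pqpq  (last char: 'q')
  sorted[7] = pqqqpqpqqp$pqpqpqq  (last char: 'q')
  sorted[8] = qp$pqpqpqqpqqqpqpq  (last char: 'q')
  sorted[9] = qpqpqqp$pqpqpqqpqq  (last char: 'q')
  sorted[10] = qpqpqqpqqqpqpqqp$p  (last char: 'p')
  sorted[11] = qpqqp$pqpqpqqpqqqp  (last char: 'p')
  sorted[12] = qpqqpqqqpqpqqp$pqp  (last char: 'p')
  sorted[13] = qpqqqpqpqqp$pqpqpq  (last char: 'q')
  sorted[14] = qqp$pqpqpqqpqqqpqp  (last char: 'p')
  sorted[15] = qqpqpqqp$pqpqpqqpq  (last char: 'q')
  sorted[16] = qqpqqqpqpqqp$pqpqp  (last char: 'p')
  sorted[17] = qqqpqpqqp$pqpqpqqp  (last char: 'p')
Last column: pq$qqqqqqqpppqpqpp
Original string S is at sorted index 2

Answer: pq$qqqqqqqpppqpqpp
2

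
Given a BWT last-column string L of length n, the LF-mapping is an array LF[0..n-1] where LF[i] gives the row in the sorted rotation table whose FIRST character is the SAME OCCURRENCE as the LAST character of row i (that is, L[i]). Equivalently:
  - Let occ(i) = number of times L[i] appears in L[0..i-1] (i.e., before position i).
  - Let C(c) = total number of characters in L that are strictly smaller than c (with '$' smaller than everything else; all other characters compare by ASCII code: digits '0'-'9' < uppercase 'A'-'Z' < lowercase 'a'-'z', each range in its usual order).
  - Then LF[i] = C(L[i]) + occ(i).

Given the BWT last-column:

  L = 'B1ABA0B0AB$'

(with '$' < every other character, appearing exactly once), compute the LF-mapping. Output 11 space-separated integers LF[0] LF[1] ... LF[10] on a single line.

Answer: 7 3 4 8 5 1 9 2 6 10 0

Derivation:
Char counts: '$':1, '0':2, '1':1, 'A':3, 'B':4
C (first-col start): C('$')=0, C('0')=1, C('1')=3, C('A')=4, C('B')=7
L[0]='B': occ=0, LF[0]=C('B')+0=7+0=7
L[1]='1': occ=0, LF[1]=C('1')+0=3+0=3
L[2]='A': occ=0, LF[2]=C('A')+0=4+0=4
L[3]='B': occ=1, LF[3]=C('B')+1=7+1=8
L[4]='A': occ=1, LF[4]=C('A')+1=4+1=5
L[5]='0': occ=0, LF[5]=C('0')+0=1+0=1
L[6]='B': occ=2, LF[6]=C('B')+2=7+2=9
L[7]='0': occ=1, LF[7]=C('0')+1=1+1=2
L[8]='A': occ=2, LF[8]=C('A')+2=4+2=6
L[9]='B': occ=3, LF[9]=C('B')+3=7+3=10
L[10]='$': occ=0, LF[10]=C('$')+0=0+0=0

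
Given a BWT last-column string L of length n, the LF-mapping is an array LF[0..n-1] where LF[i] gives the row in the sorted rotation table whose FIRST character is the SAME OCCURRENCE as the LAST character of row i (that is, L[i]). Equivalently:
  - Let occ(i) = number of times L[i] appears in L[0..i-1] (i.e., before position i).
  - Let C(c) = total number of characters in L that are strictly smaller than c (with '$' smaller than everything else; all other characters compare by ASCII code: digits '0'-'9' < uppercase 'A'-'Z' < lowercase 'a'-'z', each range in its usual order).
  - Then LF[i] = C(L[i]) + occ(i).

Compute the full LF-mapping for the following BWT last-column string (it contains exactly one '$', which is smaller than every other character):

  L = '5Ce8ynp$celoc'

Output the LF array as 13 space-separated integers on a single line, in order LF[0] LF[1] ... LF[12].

Answer: 1 3 6 2 12 9 11 0 4 7 8 10 5

Derivation:
Char counts: '$':1, '5':1, '8':1, 'C':1, 'c':2, 'e':2, 'l':1, 'n':1, 'o':1, 'p':1, 'y':1
C (first-col start): C('$')=0, C('5')=1, C('8')=2, C('C')=3, C('c')=4, C('e')=6, C('l')=8, C('n')=9, C('o')=10, C('p')=11, C('y')=12
L[0]='5': occ=0, LF[0]=C('5')+0=1+0=1
L[1]='C': occ=0, LF[1]=C('C')+0=3+0=3
L[2]='e': occ=0, LF[2]=C('e')+0=6+0=6
L[3]='8': occ=0, LF[3]=C('8')+0=2+0=2
L[4]='y': occ=0, LF[4]=C('y')+0=12+0=12
L[5]='n': occ=0, LF[5]=C('n')+0=9+0=9
L[6]='p': occ=0, LF[6]=C('p')+0=11+0=11
L[7]='$': occ=0, LF[7]=C('$')+0=0+0=0
L[8]='c': occ=0, LF[8]=C('c')+0=4+0=4
L[9]='e': occ=1, LF[9]=C('e')+1=6+1=7
L[10]='l': occ=0, LF[10]=C('l')+0=8+0=8
L[11]='o': occ=0, LF[11]=C('o')+0=10+0=10
L[12]='c': occ=1, LF[12]=C('c')+1=4+1=5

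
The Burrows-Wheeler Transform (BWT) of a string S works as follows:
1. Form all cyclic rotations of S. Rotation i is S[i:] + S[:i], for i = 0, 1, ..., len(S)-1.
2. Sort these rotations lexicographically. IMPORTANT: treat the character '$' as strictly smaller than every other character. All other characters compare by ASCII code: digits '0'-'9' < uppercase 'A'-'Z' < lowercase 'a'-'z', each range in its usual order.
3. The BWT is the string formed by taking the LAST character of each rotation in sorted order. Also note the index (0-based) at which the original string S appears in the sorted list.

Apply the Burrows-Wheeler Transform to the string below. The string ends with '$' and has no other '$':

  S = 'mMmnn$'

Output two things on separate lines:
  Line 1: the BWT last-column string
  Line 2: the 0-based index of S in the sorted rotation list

Answer: nm$Mnm
2

Derivation:
All 6 rotations (rotation i = S[i:]+S[:i]):
  rot[0] = mMmnn$
  rot[1] = Mmnn$m
  rot[2] = mnn$mM
  rot[3] = nn$mMm
  rot[4] = n$mMmn
  rot[5] = $mMmnn
Sorted (with $ < everything):
  sorted[0] = $mMmnn  (last char: 'n')
  sorted[1] = Mmnn$m  (last char: 'm')
  sorted[2] = mMmnn$  (last char: '$')
  sorted[3] = mnn$mM  (last char: 'M')
  sorted[4] = n$mMmn  (last char: 'n')
  sorted[5] = nn$mMm  (last char: 'm')
Last column: nm$Mnm
Original string S is at sorted index 2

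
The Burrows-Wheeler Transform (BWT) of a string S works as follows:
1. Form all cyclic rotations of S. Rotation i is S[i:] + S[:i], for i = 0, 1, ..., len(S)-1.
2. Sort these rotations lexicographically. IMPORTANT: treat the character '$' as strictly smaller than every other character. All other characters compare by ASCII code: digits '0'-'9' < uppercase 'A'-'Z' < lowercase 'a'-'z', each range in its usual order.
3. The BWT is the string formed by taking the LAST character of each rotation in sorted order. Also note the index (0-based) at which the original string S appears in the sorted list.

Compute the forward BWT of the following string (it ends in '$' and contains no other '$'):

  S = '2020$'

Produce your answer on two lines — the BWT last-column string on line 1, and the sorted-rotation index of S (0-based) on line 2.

Answer: 0220$
4

Derivation:
All 5 rotations (rotation i = S[i:]+S[:i]):
  rot[0] = 2020$
  rot[1] = 020$2
  rot[2] = 20$20
  rot[3] = 0$202
  rot[4] = $2020
Sorted (with $ < everything):
  sorted[0] = $2020  (last char: '0')
  sorted[1] = 0$202  (last char: '2')
  sorted[2] = 020$2  (last char: '2')
  sorted[3] = 20$20  (last char: '0')
  sorted[4] = 2020$  (last char: '$')
Last column: 0220$
Original string S is at sorted index 4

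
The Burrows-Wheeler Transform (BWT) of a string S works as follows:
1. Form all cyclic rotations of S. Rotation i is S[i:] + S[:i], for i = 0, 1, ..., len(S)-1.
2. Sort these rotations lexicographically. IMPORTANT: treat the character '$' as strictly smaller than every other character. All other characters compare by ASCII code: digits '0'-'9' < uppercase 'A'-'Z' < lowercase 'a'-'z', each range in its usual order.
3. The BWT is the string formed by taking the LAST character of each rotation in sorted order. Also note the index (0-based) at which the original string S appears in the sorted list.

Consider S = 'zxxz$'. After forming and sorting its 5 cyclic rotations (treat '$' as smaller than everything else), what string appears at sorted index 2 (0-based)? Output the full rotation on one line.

All 5 rotations (rotation i = S[i:]+S[:i]):
  rot[0] = zxxz$
  rot[1] = xxz$z
  rot[2] = xz$zx
  rot[3] = z$zxx
  rot[4] = $zxxz
Sorted (with $ < everything):
  sorted[0] = $zxxz
  sorted[1] = xxz$z
  sorted[2] = xz$zx
  sorted[3] = z$zxx
  sorted[4] = zxxz$
sorted[2] = xz$zx

Answer: xz$zx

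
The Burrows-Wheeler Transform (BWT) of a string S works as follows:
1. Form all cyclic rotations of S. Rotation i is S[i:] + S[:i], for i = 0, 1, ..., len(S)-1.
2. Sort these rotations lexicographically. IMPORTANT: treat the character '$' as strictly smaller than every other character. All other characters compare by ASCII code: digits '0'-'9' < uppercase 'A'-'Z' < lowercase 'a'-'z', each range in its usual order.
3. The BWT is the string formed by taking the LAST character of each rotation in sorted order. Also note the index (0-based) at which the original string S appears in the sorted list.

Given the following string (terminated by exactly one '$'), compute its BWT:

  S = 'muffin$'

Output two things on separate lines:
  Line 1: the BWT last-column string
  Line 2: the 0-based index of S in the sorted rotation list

All 7 rotations (rotation i = S[i:]+S[:i]):
  rot[0] = muffin$
  rot[1] = uffin$m
  rot[2] = ffin$mu
  rot[3] = fin$muf
  rot[4] = in$muff
  rot[5] = n$muffi
  rot[6] = $muffin
Sorted (with $ < everything):
  sorted[0] = $muffin  (last char: 'n')
  sorted[1] = ffin$mu  (last char: 'u')
  sorted[2] = fin$muf  (last char: 'f')
  sorted[3] = in$muff  (last char: 'f')
  sorted[4] = muffin$  (last char: '$')
  sorted[5] = n$muffi  (last char: 'i')
  sorted[6] = uffin$m  (last char: 'm')
Last column: nuff$im
Original string S is at sorted index 4

Answer: nuff$im
4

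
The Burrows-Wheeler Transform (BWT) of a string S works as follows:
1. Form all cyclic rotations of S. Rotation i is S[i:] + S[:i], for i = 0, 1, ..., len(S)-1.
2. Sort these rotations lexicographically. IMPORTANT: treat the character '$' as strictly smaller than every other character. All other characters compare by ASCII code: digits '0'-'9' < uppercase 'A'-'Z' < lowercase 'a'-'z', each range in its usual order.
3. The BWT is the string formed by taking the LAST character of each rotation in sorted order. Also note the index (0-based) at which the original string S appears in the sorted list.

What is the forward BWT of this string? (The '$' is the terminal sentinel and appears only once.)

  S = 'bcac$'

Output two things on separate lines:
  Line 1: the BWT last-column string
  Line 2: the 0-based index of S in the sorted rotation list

All 5 rotations (rotation i = S[i:]+S[:i]):
  rot[0] = bcac$
  rot[1] = cac$b
  rot[2] = ac$bc
  rot[3] = c$bca
  rot[4] = $bcac
Sorted (with $ < everything):
  sorted[0] = $bcac  (last char: 'c')
  sorted[1] = ac$bc  (last char: 'c')
  sorted[2] = bcac$  (last char: '$')
  sorted[3] = c$bca  (last char: 'a')
  sorted[4] = cac$b  (last char: 'b')
Last column: cc$ab
Original string S is at sorted index 2

Answer: cc$ab
2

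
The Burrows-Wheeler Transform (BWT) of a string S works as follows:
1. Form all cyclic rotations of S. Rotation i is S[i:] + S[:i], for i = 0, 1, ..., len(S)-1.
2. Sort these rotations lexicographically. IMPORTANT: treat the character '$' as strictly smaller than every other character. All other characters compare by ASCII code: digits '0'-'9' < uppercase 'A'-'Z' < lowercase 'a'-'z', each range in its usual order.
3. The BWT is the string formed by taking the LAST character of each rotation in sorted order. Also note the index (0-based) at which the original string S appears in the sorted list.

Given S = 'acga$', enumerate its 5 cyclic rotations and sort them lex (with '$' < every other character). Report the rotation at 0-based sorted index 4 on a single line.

All 5 rotations (rotation i = S[i:]+S[:i]):
  rot[0] = acga$
  rot[1] = cga$a
  rot[2] = ga$ac
  rot[3] = a$acg
  rot[4] = $acga
Sorted (with $ < everything):
  sorted[0] = $acga
  sorted[1] = a$acg
  sorted[2] = acga$
  sorted[3] = cga$a
  sorted[4] = ga$ac
sorted[4] = ga$ac

Answer: ga$ac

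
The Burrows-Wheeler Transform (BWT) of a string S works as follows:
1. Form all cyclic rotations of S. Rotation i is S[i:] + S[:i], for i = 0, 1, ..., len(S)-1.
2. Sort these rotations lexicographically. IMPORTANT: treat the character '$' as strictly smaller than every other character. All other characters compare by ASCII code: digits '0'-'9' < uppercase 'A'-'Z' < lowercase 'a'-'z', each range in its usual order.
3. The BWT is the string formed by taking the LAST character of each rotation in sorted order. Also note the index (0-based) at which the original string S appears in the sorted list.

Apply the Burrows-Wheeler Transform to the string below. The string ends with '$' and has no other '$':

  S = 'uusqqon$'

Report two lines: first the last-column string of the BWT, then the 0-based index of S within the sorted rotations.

Answer: noqqsuu$
7

Derivation:
All 8 rotations (rotation i = S[i:]+S[:i]):
  rot[0] = uusqqon$
  rot[1] = usqqon$u
  rot[2] = sqqon$uu
  rot[3] = qqon$uus
  rot[4] = qon$uusq
  rot[5] = on$uusqq
  rot[6] = n$uusqqo
  rot[7] = $uusqqon
Sorted (with $ < everything):
  sorted[0] = $uusqqon  (last char: 'n')
  sorted[1] = n$uusqqo  (last char: 'o')
  sorted[2] = on$uusqq  (last char: 'q')
  sorted[3] = qon$uusq  (last char: 'q')
  sorted[4] = qqon$uus  (last char: 's')
  sorted[5] = sqqon$uu  (last char: 'u')
  sorted[6] = usqqon$u  (last char: 'u')
  sorted[7] = uusqqon$  (last char: '$')
Last column: noqqsuu$
Original string S is at sorted index 7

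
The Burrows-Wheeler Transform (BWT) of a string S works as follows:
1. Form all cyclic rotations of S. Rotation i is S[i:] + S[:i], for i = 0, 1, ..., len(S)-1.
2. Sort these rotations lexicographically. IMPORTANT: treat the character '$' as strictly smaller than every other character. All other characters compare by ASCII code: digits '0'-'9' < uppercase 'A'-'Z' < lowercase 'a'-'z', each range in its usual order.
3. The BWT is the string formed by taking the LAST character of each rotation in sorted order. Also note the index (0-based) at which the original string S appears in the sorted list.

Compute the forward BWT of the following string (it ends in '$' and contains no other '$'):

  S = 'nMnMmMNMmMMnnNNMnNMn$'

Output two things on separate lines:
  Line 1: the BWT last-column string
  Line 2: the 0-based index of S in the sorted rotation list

Answer: nmmNnNnNMMnNnMMMM$MnM
17

Derivation:
All 21 rotations (rotation i = S[i:]+S[:i]):
  rot[0] = nMnMmMNMmMMnnNNMnNMn$
  rot[1] = MnMmMNMmMMnnNNMnNMn$n
  rot[2] = nMmMNMmMMnnNNMnNMn$nM
  rot[3] = MmMNMmMMnnNNMnNMn$nMn
  rot[4] = mMNMmMMnnNNMnNMn$nMnM
  rot[5] = MNMmMMnnNNMnNMn$nMnMm
  rot[6] = NMmMMnnNNMnNMn$nMnMmM
  rot[7] = MmMMnnNNMnNMn$nMnMmMN
  rot[8] = mMMnnNNMnNMn$nMnMmMNM
  rot[9] = MMnnNNMnNMn$nMnMmMNMm
  rot[10] = MnnNNMnNMn$nMnMmMNMmM
  rot[11] = nnNNMnNMn$nMnMmMNMmMM
  rot[12] = nNNMnNMn$nMnMmMNMmMMn
  rot[13] = NNMnNMn$nMnMmMNMmMMnn
  rot[14] = NMnNMn$nMnMmMNMmMMnnN
  rot[15] = MnNMn$nMnMmMNMmMMnnNN
  rot[16] = nNMn$nMnMmMNMmMMnnNNM
  rot[17] = NMn$nMnMmMNMmMMnnNNMn
  rot[18] = Mn$nMnMmMNMmMMnnNNMnN
  rot[19] = n$nMnMmMNMmMMnnNNMnNM
  rot[20] = $nMnMmMNMmMMnnNNMnNMn
Sorted (with $ < everything):
  sorted[0] = $nMnMmMNMmMMnnNNMnNMn  (last char: 'n')
  sorted[1] = MMnnNNMnNMn$nMnMmMNMm  (last char: 'm')
  sorted[2] = MNMmMMnnNNMnNMn$nMnMm  (last char: 'm')
  sorted[3] = MmMMnnNNMnNMn$nMnMmMN  (last char: 'N')
  sorted[4] = MmMNMmMMnnNNMnNMn$nMn  (last char: 'n')
  sorted[5] = Mn$nMnMmMNMmMMnnNNMnN  (last char: 'N')
  sorted[6] = MnMmMNMmMMnnNNMnNMn$n  (last char: 'n')
  sorted[7] = MnNMn$nMnMmMNMmMMnnNN  (last char: 'N')
  sorted[8] = MnnNNMnNMn$nMnMmMNMmM  (last char: 'M')
  sorted[9] = NMmMMnnNNMnNMn$nMnMmM  (last char: 'M')
  sorted[10] = NMn$nMnMmMNMmMMnnNNMn  (last char: 'n')
  sorted[11] = NMnNMn$nMnMmMNMmMMnnN  (last char: 'N')
  sorted[12] = NNMnNMn$nMnMmMNMmMMnn  (last char: 'n')
  sorted[13] = mMMnnNNMnNMn$nMnMmMNM  (last char: 'M')
  sorted[14] = mMNMmMMnnNNMnNMn$nMnM  (last char: 'M')
  sorted[15] = n$nMnMmMNMmMMnnNNMnNM  (last char: 'M')
  sorted[16] = nMmMNMmMMnnNNMnNMn$nM  (last char: 'M')
  sorted[17] = nMnMmMNMmMMnnNNMnNMn$  (last char: '$')
  sorted[18] = nNMn$nMnMmMNMmMMnnNNM  (last char: 'M')
  sorted[19] = nNNMnNMn$nMnMmMNMmMMn  (last char: 'n')
  sorted[20] = nnNNMnNMn$nMnMmMNMmMM  (last char: 'M')
Last column: nmmNnNnNMMnNnMMMM$MnM
Original string S is at sorted index 17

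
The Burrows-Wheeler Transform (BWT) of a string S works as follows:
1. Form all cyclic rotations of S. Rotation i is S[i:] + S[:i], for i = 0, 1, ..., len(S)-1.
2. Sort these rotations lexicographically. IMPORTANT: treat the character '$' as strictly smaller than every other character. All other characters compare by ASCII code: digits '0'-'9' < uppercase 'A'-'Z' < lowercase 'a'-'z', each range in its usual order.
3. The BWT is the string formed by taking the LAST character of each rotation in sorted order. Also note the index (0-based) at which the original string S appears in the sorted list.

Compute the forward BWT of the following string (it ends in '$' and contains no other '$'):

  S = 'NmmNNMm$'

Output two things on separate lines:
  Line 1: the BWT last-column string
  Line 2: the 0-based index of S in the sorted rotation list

Answer: mNNm$MmN
4

Derivation:
All 8 rotations (rotation i = S[i:]+S[:i]):
  rot[0] = NmmNNMm$
  rot[1] = mmNNMm$N
  rot[2] = mNNMm$Nm
  rot[3] = NNMm$Nmm
  rot[4] = NMm$NmmN
  rot[5] = Mm$NmmNN
  rot[6] = m$NmmNNM
  rot[7] = $NmmNNMm
Sorted (with $ < everything):
  sorted[0] = $NmmNNMm  (last char: 'm')
  sorted[1] = Mm$NmmNN  (last char: 'N')
  sorted[2] = NMm$NmmN  (last char: 'N')
  sorted[3] = NNMm$Nmm  (last char: 'm')
  sorted[4] = NmmNNMm$  (last char: '$')
  sorted[5] = m$NmmNNM  (last char: 'M')
  sorted[6] = mNNMm$Nm  (last char: 'm')
  sorted[7] = mmNNMm$N  (last char: 'N')
Last column: mNNm$MmN
Original string S is at sorted index 4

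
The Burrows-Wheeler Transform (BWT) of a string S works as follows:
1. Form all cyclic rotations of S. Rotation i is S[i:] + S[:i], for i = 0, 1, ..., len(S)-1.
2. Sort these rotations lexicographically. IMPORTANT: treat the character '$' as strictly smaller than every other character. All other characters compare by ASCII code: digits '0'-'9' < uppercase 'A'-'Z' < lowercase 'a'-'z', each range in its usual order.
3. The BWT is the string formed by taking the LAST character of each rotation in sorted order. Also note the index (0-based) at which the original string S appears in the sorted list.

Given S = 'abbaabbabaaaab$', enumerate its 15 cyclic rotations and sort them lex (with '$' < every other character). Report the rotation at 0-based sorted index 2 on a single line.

All 15 rotations (rotation i = S[i:]+S[:i]):
  rot[0] = abbaabbabaaaab$
  rot[1] = bbaabbabaaaab$a
  rot[2] = baabbabaaaab$ab
  rot[3] = aabbabaaaab$abb
  rot[4] = abbabaaaab$abba
  rot[5] = bbabaaaab$abbaa
  rot[6] = babaaaab$abbaab
  rot[7] = abaaaab$abbaabb
  rot[8] = baaaab$abbaabba
  rot[9] = aaaab$abbaabbab
  rot[10] = aaab$abbaabbaba
  rot[11] = aab$abbaabbabaa
  rot[12] = ab$abbaabbabaaa
  rot[13] = b$abbaabbabaaaa
  rot[14] = $abbaabbabaaaab
Sorted (with $ < everything):
  sorted[0] = $abbaabbabaaaab
  sorted[1] = aaaab$abbaabbab
  sorted[2] = aaab$abbaabbaba
  sorted[3] = aab$abbaabbabaa
  sorted[4] = aabbabaaaab$abb
  sorted[5] = ab$abbaabbabaaa
  sorted[6] = abaaaab$abbaabb
  sorted[7] = abbaabbabaaaab$
  sorted[8] = abbabaaaab$abba
  sorted[9] = b$abbaabbabaaaa
  sorted[10] = baaaab$abbaabba
  sorted[11] = baabbabaaaab$ab
  sorted[12] = babaaaab$abbaab
  sorted[13] = bbaabbabaaaab$a
  sorted[14] = bbabaaaab$abbaa
sorted[2] = aaab$abbaabbaba

Answer: aaab$abbaabbaba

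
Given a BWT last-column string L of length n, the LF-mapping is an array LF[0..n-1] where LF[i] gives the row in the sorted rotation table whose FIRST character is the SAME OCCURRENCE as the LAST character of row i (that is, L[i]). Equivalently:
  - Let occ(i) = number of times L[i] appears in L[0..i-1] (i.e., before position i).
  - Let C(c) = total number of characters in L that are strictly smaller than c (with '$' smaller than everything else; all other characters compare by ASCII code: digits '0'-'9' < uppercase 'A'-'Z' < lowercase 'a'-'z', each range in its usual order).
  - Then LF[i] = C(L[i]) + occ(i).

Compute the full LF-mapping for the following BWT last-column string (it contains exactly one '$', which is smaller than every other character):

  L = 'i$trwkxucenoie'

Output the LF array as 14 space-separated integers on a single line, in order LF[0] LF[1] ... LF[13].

Answer: 4 0 10 9 12 6 13 11 1 2 7 8 5 3

Derivation:
Char counts: '$':1, 'c':1, 'e':2, 'i':2, 'k':1, 'n':1, 'o':1, 'r':1, 't':1, 'u':1, 'w':1, 'x':1
C (first-col start): C('$')=0, C('c')=1, C('e')=2, C('i')=4, C('k')=6, C('n')=7, C('o')=8, C('r')=9, C('t')=10, C('u')=11, C('w')=12, C('x')=13
L[0]='i': occ=0, LF[0]=C('i')+0=4+0=4
L[1]='$': occ=0, LF[1]=C('$')+0=0+0=0
L[2]='t': occ=0, LF[2]=C('t')+0=10+0=10
L[3]='r': occ=0, LF[3]=C('r')+0=9+0=9
L[4]='w': occ=0, LF[4]=C('w')+0=12+0=12
L[5]='k': occ=0, LF[5]=C('k')+0=6+0=6
L[6]='x': occ=0, LF[6]=C('x')+0=13+0=13
L[7]='u': occ=0, LF[7]=C('u')+0=11+0=11
L[8]='c': occ=0, LF[8]=C('c')+0=1+0=1
L[9]='e': occ=0, LF[9]=C('e')+0=2+0=2
L[10]='n': occ=0, LF[10]=C('n')+0=7+0=7
L[11]='o': occ=0, LF[11]=C('o')+0=8+0=8
L[12]='i': occ=1, LF[12]=C('i')+1=4+1=5
L[13]='e': occ=1, LF[13]=C('e')+1=2+1=3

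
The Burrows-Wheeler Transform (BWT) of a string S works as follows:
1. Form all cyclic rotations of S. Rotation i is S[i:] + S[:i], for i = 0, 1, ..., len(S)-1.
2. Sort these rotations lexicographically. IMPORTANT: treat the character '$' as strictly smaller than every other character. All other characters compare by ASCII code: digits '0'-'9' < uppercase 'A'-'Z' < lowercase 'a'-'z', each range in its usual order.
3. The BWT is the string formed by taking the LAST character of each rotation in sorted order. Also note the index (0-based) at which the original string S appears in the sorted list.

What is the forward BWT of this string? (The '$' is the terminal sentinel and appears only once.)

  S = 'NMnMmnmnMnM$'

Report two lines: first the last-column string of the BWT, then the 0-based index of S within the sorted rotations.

Answer: MnnnN$nMMMmm
5

Derivation:
All 12 rotations (rotation i = S[i:]+S[:i]):
  rot[0] = NMnMmnmnMnM$
  rot[1] = MnMmnmnMnM$N
  rot[2] = nMmnmnMnM$NM
  rot[3] = MmnmnMnM$NMn
  rot[4] = mnmnMnM$NMnM
  rot[5] = nmnMnM$NMnMm
  rot[6] = mnMnM$NMnMmn
  rot[7] = nMnM$NMnMmnm
  rot[8] = MnM$NMnMmnmn
  rot[9] = nM$NMnMmnmnM
  rot[10] = M$NMnMmnmnMn
  rot[11] = $NMnMmnmnMnM
Sorted (with $ < everything):
  sorted[0] = $NMnMmnmnMnM  (last char: 'M')
  sorted[1] = M$NMnMmnmnMn  (last char: 'n')
  sorted[2] = MmnmnMnM$NMn  (last char: 'n')
  sorted[3] = MnM$NMnMmnmn  (last char: 'n')
  sorted[4] = MnMmnmnMnM$N  (last char: 'N')
  sorted[5] = NMnMmnmnMnM$  (last char: '$')
  sorted[6] = mnMnM$NMnMmn  (last char: 'n')
  sorted[7] = mnmnMnM$NMnM  (last char: 'M')
  sorted[8] = nM$NMnMmnmnM  (last char: 'M')
  sorted[9] = nMmnmnMnM$NM  (last char: 'M')
  sorted[10] = nMnM$NMnMmnm  (last char: 'm')
  sorted[11] = nmnMnM$NMnMm  (last char: 'm')
Last column: MnnnN$nMMMmm
Original string S is at sorted index 5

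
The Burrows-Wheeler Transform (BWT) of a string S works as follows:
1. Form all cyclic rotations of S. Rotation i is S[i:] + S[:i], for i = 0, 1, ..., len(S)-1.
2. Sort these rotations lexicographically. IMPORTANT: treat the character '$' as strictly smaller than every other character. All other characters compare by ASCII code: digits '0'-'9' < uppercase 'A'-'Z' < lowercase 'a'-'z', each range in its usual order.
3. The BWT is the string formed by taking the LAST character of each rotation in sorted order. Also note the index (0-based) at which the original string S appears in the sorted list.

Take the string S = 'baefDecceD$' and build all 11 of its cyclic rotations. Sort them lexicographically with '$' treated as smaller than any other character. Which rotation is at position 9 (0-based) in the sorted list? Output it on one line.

Answer: efDecceD$ba

Derivation:
All 11 rotations (rotation i = S[i:]+S[:i]):
  rot[0] = baefDecceD$
  rot[1] = aefDecceD$b
  rot[2] = efDecceD$ba
  rot[3] = fDecceD$bae
  rot[4] = DecceD$baef
  rot[5] = ecceD$baefD
  rot[6] = cceD$baefDe
  rot[7] = ceD$baefDec
  rot[8] = eD$baefDecc
  rot[9] = D$baefDecce
  rot[10] = $baefDecceD
Sorted (with $ < everything):
  sorted[0] = $baefDecceD
  sorted[1] = D$baefDecce
  sorted[2] = DecceD$baef
  sorted[3] = aefDecceD$b
  sorted[4] = baefDecceD$
  sorted[5] = cceD$baefDe
  sorted[6] = ceD$baefDec
  sorted[7] = eD$baefDecc
  sorted[8] = ecceD$baefD
  sorted[9] = efDecceD$ba
  sorted[10] = fDecceD$bae
sorted[9] = efDecceD$ba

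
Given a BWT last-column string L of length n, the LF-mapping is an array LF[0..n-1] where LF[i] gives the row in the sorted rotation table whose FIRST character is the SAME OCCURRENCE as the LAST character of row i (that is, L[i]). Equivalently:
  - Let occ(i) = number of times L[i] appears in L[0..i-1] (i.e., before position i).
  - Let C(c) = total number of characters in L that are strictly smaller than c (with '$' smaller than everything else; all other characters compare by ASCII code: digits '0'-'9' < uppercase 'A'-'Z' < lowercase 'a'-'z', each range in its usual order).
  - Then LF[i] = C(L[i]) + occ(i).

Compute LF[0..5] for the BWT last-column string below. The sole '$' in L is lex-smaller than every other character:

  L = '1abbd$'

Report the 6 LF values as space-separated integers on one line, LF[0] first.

Char counts: '$':1, '1':1, 'a':1, 'b':2, 'd':1
C (first-col start): C('$')=0, C('1')=1, C('a')=2, C('b')=3, C('d')=5
L[0]='1': occ=0, LF[0]=C('1')+0=1+0=1
L[1]='a': occ=0, LF[1]=C('a')+0=2+0=2
L[2]='b': occ=0, LF[2]=C('b')+0=3+0=3
L[3]='b': occ=1, LF[3]=C('b')+1=3+1=4
L[4]='d': occ=0, LF[4]=C('d')+0=5+0=5
L[5]='$': occ=0, LF[5]=C('$')+0=0+0=0

Answer: 1 2 3 4 5 0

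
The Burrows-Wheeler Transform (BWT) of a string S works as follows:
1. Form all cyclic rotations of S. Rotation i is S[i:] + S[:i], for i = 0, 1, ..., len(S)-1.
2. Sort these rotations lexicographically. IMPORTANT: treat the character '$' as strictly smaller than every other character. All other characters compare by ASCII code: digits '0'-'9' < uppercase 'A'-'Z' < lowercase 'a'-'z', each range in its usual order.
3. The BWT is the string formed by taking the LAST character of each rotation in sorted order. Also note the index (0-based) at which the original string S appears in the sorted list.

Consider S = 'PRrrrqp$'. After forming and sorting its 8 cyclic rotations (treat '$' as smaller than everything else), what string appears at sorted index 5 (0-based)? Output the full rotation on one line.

All 8 rotations (rotation i = S[i:]+S[:i]):
  rot[0] = PRrrrqp$
  rot[1] = Rrrrqp$P
  rot[2] = rrrqp$PR
  rot[3] = rrqp$PRr
  rot[4] = rqp$PRrr
  rot[5] = qp$PRrrr
  rot[6] = p$PRrrrq
  rot[7] = $PRrrrqp
Sorted (with $ < everything):
  sorted[0] = $PRrrrqp
  sorted[1] = PRrrrqp$
  sorted[2] = Rrrrqp$P
  sorted[3] = p$PRrrrq
  sorted[4] = qp$PRrrr
  sorted[5] = rqp$PRrr
  sorted[6] = rrqp$PRr
  sorted[7] = rrrqp$PR
sorted[5] = rqp$PRrr

Answer: rqp$PRrr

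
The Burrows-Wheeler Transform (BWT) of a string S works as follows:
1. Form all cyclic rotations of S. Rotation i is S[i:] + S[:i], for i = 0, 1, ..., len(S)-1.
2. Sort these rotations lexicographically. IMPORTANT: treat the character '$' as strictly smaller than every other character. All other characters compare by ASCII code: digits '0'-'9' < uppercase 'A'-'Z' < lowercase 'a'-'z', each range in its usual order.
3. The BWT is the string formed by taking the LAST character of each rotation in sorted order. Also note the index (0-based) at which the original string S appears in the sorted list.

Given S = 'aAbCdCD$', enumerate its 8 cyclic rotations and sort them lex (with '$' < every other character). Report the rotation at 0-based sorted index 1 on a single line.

Answer: AbCdCD$a

Derivation:
All 8 rotations (rotation i = S[i:]+S[:i]):
  rot[0] = aAbCdCD$
  rot[1] = AbCdCD$a
  rot[2] = bCdCD$aA
  rot[3] = CdCD$aAb
  rot[4] = dCD$aAbC
  rot[5] = CD$aAbCd
  rot[6] = D$aAbCdC
  rot[7] = $aAbCdCD
Sorted (with $ < everything):
  sorted[0] = $aAbCdCD
  sorted[1] = AbCdCD$a
  sorted[2] = CD$aAbCd
  sorted[3] = CdCD$aAb
  sorted[4] = D$aAbCdC
  sorted[5] = aAbCdCD$
  sorted[6] = bCdCD$aA
  sorted[7] = dCD$aAbC
sorted[1] = AbCdCD$a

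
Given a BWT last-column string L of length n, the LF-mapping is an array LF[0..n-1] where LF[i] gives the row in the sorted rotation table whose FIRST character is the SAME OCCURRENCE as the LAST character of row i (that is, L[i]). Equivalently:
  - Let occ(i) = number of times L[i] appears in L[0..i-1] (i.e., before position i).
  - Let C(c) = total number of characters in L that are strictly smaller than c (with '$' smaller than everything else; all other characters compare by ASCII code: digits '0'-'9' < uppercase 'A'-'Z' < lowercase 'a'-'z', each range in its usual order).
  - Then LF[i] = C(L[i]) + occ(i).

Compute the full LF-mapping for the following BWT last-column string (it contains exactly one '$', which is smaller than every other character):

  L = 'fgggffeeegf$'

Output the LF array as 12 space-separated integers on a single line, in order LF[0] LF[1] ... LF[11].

Answer: 4 8 9 10 5 6 1 2 3 11 7 0

Derivation:
Char counts: '$':1, 'e':3, 'f':4, 'g':4
C (first-col start): C('$')=0, C('e')=1, C('f')=4, C('g')=8
L[0]='f': occ=0, LF[0]=C('f')+0=4+0=4
L[1]='g': occ=0, LF[1]=C('g')+0=8+0=8
L[2]='g': occ=1, LF[2]=C('g')+1=8+1=9
L[3]='g': occ=2, LF[3]=C('g')+2=8+2=10
L[4]='f': occ=1, LF[4]=C('f')+1=4+1=5
L[5]='f': occ=2, LF[5]=C('f')+2=4+2=6
L[6]='e': occ=0, LF[6]=C('e')+0=1+0=1
L[7]='e': occ=1, LF[7]=C('e')+1=1+1=2
L[8]='e': occ=2, LF[8]=C('e')+2=1+2=3
L[9]='g': occ=3, LF[9]=C('g')+3=8+3=11
L[10]='f': occ=3, LF[10]=C('f')+3=4+3=7
L[11]='$': occ=0, LF[11]=C('$')+0=0+0=0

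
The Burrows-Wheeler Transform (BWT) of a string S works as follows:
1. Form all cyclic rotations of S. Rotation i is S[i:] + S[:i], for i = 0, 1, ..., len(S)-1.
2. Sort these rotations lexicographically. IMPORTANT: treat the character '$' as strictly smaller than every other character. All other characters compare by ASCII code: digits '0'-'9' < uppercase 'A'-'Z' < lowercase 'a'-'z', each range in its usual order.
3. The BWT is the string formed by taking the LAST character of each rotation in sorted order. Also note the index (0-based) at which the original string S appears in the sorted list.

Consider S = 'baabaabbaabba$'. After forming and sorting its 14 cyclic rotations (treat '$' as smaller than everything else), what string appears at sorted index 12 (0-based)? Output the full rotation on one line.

Answer: bba$baabaabbaa

Derivation:
All 14 rotations (rotation i = S[i:]+S[:i]):
  rot[0] = baabaabbaabba$
  rot[1] = aabaabbaabba$b
  rot[2] = abaabbaabba$ba
  rot[3] = baabbaabba$baa
  rot[4] = aabbaabba$baab
  rot[5] = abbaabba$baaba
  rot[6] = bbaabba$baabaa
  rot[7] = baabba$baabaab
  rot[8] = aabba$baabaabb
  rot[9] = abba$baabaabba
  rot[10] = bba$baabaabbaa
  rot[11] = ba$baabaabbaab
  rot[12] = a$baabaabbaabb
  rot[13] = $baabaabbaabba
Sorted (with $ < everything):
  sorted[0] = $baabaabbaabba
  sorted[1] = a$baabaabbaabb
  sorted[2] = aabaabbaabba$b
  sorted[3] = aabba$baabaabb
  sorted[4] = aabbaabba$baab
  sorted[5] = abaabbaabba$ba
  sorted[6] = abba$baabaabba
  sorted[7] = abbaabba$baaba
  sorted[8] = ba$baabaabbaab
  sorted[9] = baabaabbaabba$
  sorted[10] = baabba$baabaab
  sorted[11] = baabbaabba$baa
  sorted[12] = bba$baabaabbaa
  sorted[13] = bbaabba$baabaa
sorted[12] = bba$baabaabbaa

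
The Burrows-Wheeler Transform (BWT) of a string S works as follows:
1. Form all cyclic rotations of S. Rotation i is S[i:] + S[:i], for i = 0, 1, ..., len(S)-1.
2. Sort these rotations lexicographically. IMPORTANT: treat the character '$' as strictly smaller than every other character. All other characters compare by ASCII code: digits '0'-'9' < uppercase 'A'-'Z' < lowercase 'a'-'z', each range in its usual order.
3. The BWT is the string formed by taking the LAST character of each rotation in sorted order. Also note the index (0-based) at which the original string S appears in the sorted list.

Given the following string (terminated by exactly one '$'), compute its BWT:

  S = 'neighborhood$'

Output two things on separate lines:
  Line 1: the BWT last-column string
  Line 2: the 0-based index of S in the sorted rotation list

All 13 rotations (rotation i = S[i:]+S[:i]):
  rot[0] = neighborhood$
  rot[1] = eighborhood$n
  rot[2] = ighborhood$ne
  rot[3] = ghborhood$nei
  rot[4] = hborhood$neig
  rot[5] = borhood$neigh
  rot[6] = orhood$neighb
  rot[7] = rhood$neighbo
  rot[8] = hood$neighbor
  rot[9] = ood$neighborh
  rot[10] = od$neighborho
  rot[11] = d$neighborhoo
  rot[12] = $neighborhood
Sorted (with $ < everything):
  sorted[0] = $neighborhood  (last char: 'd')
  sorted[1] = borhood$neigh  (last char: 'h')
  sorted[2] = d$neighborhoo  (last char: 'o')
  sorted[3] = eighborhood$n  (last char: 'n')
  sorted[4] = ghborhood$nei  (last char: 'i')
  sorted[5] = hborhood$neig  (last char: 'g')
  sorted[6] = hood$neighbor  (last char: 'r')
  sorted[7] = ighborhood$ne  (last char: 'e')
  sorted[8] = neighborhood$  (last char: '$')
  sorted[9] = od$neighborho  (last char: 'o')
  sorted[10] = ood$neighborh  (last char: 'h')
  sorted[11] = orhood$neighb  (last char: 'b')
  sorted[12] = rhood$neighbo  (last char: 'o')
Last column: dhonigre$ohbo
Original string S is at sorted index 8

Answer: dhonigre$ohbo
8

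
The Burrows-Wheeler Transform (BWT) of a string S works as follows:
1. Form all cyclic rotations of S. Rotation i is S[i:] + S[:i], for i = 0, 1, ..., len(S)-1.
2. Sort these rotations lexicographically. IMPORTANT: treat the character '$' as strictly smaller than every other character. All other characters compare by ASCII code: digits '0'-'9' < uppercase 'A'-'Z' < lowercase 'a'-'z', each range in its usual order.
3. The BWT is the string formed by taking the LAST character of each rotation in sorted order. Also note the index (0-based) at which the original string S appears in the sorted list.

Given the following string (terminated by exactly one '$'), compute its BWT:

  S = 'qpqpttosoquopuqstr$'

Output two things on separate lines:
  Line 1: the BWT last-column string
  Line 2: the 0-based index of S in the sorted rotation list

All 19 rotations (rotation i = S[i:]+S[:i]):
  rot[0] = qpqpttosoquopuqstr$
  rot[1] = pqpttosoquopuqstr$q
  rot[2] = qpttosoquopuqstr$qp
  rot[3] = pttosoquopuqstr$qpq
  rot[4] = ttosoquopuqstr$qpqp
  rot[5] = tosoquopuqstr$qpqpt
  rot[6] = osoquopuqstr$qpqptt
  rot[7] = soquopuqstr$qpqptto
  rot[8] = oquopuqstr$qpqpttos
  rot[9] = quopuqstr$qpqpttoso
  rot[10] = uopuqstr$qpqpttosoq
  rot[11] = opuqstr$qpqpttosoqu
  rot[12] = puqstr$qpqpttosoquo
  rot[13] = uqstr$qpqpttosoquop
  rot[14] = qstr$qpqpttosoquopu
  rot[15] = str$qpqpttosoquopuq
  rot[16] = tr$qpqpttosoquopuqs
  rot[17] = r$qpqpttosoquopuqst
  rot[18] = $qpqpttosoquopuqstr
Sorted (with $ < everything):
  sorted[0] = $qpqpttosoquopuqstr  (last char: 'r')
  sorted[1] = opuqstr$qpqpttosoqu  (last char: 'u')
  sorted[2] = oquopuqstr$qpqpttos  (last char: 's')
  sorted[3] = osoquopuqstr$qpqptt  (last char: 't')
  sorted[4] = pqpttosoquopuqstr$q  (last char: 'q')
  sorted[5] = pttosoquopuqstr$qpq  (last char: 'q')
  sorted[6] = puqstr$qpqpttosoquo  (last char: 'o')
  sorted[7] = qpqpttosoquopuqstr$  (last char: '$')
  sorted[8] = qpttosoquopuqstr$qp  (last char: 'p')
  sorted[9] = qstr$qpqpttosoquopu  (last char: 'u')
  sorted[10] = quopuqstr$qpqpttoso  (last char: 'o')
  sorted[11] = r$qpqpttosoquopuqst  (last char: 't')
  sorted[12] = soquopuqstr$qpqptto  (last char: 'o')
  sorted[13] = str$qpqpttosoquopuq  (last char: 'q')
  sorted[14] = tosoquopuqstr$qpqpt  (last char: 't')
  sorted[15] = tr$qpqpttosoquopuqs  (last char: 's')
  sorted[16] = ttosoquopuqstr$qpqp  (last char: 'p')
  sorted[17] = uopuqstr$qpqpttosoq  (last char: 'q')
  sorted[18] = uqstr$qpqpttosoquop  (last char: 'p')
Last column: rustqqo$puotoqtspqp
Original string S is at sorted index 7

Answer: rustqqo$puotoqtspqp
7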